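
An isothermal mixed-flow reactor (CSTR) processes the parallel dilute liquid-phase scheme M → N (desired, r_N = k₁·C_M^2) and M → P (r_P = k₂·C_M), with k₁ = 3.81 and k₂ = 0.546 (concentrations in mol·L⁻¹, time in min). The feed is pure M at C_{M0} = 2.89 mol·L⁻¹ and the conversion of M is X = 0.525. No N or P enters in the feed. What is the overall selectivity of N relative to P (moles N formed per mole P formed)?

Exit C_M = C_{M0}(1−X) = 2.89×0.475 = 1.373 mol·L⁻¹.
A CSTR operates uniformly at the exit composition, giving r_N = 7.180 and r_P = 0.7495 (each k·C_M^n at C_M = 1.373).
Overall selectivity = C_N/C_P = r_Nτ/(r_Pτ) = r_N/r_P = 9.58.

9.58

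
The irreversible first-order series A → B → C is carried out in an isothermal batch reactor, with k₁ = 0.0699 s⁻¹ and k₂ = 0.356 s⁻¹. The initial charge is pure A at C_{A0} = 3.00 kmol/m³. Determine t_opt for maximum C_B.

Setting dC_B/dt = 0 gives t_opt = ln(k₂/k₁)/(k₂−k₁).
= ln(0.356/0.0699)/(0.356−0.0699) = ln(5.093)/0.2861 = 1.628/0.2861 = 5.69 s.

5.69 s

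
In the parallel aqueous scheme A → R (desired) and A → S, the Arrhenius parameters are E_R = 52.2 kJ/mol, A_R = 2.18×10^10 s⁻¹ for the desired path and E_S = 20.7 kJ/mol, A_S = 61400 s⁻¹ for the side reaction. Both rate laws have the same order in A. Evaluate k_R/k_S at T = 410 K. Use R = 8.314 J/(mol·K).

34.4

With equal orders, S_{R/S} = k_R/k_S = (A_R/A_S)·exp[(E_S−E_R)/(RT)].
(E_S−E_R)/(RT) = (20.7−52.2)×10³/(8.314×410) = -31500/3409 = -9.241.
k_R/k_S = (2.18×10^10/61400)·exp(-9.241) = 3.550×10^5 × 9.699×10^-5 = 34.4.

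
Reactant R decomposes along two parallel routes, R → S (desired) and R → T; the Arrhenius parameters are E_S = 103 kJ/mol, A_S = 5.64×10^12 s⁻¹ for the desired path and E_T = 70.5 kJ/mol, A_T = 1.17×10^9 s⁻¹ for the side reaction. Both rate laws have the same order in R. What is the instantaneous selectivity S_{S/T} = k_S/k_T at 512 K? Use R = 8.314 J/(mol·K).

2.33

With equal orders, S_{S/T} = k_S/k_T = (A_S/A_T)·exp[(E_T−E_S)/(RT)].
(E_T−E_S)/(RT) = (70.5−103)×10³/(8.314×512) = -32500/4257 = -7.635.
k_S/k_T = (5.64×10^12/1.17×10^9)·exp(-7.635) = 4821 × 4.833×10^-4 = 2.33.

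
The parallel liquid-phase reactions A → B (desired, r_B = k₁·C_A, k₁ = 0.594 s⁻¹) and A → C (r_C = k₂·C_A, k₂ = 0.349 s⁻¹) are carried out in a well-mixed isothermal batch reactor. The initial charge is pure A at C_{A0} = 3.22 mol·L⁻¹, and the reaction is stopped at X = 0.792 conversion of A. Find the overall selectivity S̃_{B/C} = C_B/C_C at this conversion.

1.70

C_A = C_{A0}(1−X) = 0.6698 mol·L⁻¹.
Both paths are first order in A, so the instantaneous fraction to B is constant: dC_B/d(−C_A) = k₁/(k₁+k₂) = 0.6299.
C_B = 0.6299·(C_{A0}−C_A) = 0.6299×2.550 = 1.61 mol·L⁻¹.
C_C = (C_{A0}−C_A)−C_B = 0.9438 mol·L⁻¹; S̃_{B/C} = 1.606/0.9438 = 1.70.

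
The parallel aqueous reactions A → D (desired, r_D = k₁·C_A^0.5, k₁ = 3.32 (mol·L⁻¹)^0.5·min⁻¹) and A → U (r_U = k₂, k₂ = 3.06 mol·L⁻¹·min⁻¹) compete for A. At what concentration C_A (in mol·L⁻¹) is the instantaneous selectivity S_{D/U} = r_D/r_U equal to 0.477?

0.193 mol·L⁻¹

S_{D/U} = (k₁/k₂)·C_A^0.5 ⇒ C_A = (S·k₂/k₁)^(2).
= (0.477×3.06/3.32)^(2) = (0.4396)^(2) = 0.193 mol·L⁻¹.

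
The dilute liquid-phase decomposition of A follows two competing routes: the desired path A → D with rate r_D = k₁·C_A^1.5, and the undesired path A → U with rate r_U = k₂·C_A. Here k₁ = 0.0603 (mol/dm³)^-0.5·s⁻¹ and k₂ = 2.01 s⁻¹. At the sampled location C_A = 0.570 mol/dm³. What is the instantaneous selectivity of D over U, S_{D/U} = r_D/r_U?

S_{D/U} = r_D/r_U = (k₁·C_A^1.5)/(k₂·C_A) = (k₁/k₂)·C_A^0.5.
= (0.0603×0.5700^1.5) / (2.01×0.5700) = 0.02595/1.146 = 0.0226.

0.0226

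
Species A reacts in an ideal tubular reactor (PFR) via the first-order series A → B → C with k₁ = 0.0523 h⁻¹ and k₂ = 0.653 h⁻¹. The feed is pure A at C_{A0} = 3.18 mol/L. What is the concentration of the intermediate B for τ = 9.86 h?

0.165 mol/L

Solving the coupled first-order balances gives C_B(τ) = [k₁/(k₂−k₁)]·C_{A0}·(e^(−k₁τ) − e^(−k₂τ)).
e^(−k₁τ) = e^(−0.0523×9.86) = e^(−0.5157) = 0.5971; e^(−k₂τ) = e^(−6.439) = 0.001599.
C_B = 0.0523×3.18/(0.653−0.0523) × (0.5971−0.001599) = 0.2769×0.5955 = 0.1649 mol/L.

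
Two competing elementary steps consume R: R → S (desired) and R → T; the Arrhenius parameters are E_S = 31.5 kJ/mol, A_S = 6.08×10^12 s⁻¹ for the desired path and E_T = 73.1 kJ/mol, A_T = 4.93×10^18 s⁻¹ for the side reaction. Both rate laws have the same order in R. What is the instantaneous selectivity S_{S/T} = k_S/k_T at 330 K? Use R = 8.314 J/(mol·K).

4.74

Since both paths have the same order in R, the concentration cancels and S_{S/T} = k_S/k_T = (A_S/A_T)·exp[(E_T−E_S)/(RT)].
(E_T−E_S)/(RT) = (73.1−31.5)×10³/(8.314×330) = 41600/2744 = 15.16.
k_S/k_T = (6.08×10^12/4.93×10^18)·exp(15.16) = 1.233×10^-6 × 3.846×10^6 = 4.74.
Since E_S < E_T, lowering the temperature improves selectivity toward S.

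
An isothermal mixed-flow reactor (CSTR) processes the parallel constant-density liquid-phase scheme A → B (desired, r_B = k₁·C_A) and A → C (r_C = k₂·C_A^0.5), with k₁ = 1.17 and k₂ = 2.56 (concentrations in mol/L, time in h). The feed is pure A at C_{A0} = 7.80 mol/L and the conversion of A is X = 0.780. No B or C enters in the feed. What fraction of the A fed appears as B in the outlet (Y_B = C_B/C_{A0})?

Exit C_A = C_{A0}(1−X) = 7.80×0.220 = 1.716 mol/L.
A CSTR operates uniformly at the exit composition, giving r_B = 2.008 and r_C = 3.354 (each k·C_A^n at C_A = 1.716).
Fraction of consumed A going to B: r_B/(r_B+r_C) = 0.3745.
C_B = 0.3745·C_{A0}·X = 0.3745×7.80×0.780 = 2.28 mol/L; Y_B = C_B/C_{A0} = 0.292.

0.292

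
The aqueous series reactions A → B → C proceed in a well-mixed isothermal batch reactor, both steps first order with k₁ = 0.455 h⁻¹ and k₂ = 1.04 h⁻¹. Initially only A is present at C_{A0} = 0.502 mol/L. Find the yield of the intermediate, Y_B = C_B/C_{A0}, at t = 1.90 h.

0.220

Solving the coupled first-order balances gives C_B(t) = [k₁/(k₂−k₁)]·C_{A0}·(e^(−k₁t) − e^(−k₂t)).
e^(−k₁t) = e^(−0.455×1.90) = e^(−0.8645) = 0.4213; e^(−k₂t) = e^(−1.976) = 0.1386.
C_B = 0.455×0.502/(1.04−0.455) × (0.4213−0.1386) = 0.3904×0.2826 = 0.1104 mol/L.
Y_B = C_B/C_{A0} = 0.1104/0.502 = 0.220.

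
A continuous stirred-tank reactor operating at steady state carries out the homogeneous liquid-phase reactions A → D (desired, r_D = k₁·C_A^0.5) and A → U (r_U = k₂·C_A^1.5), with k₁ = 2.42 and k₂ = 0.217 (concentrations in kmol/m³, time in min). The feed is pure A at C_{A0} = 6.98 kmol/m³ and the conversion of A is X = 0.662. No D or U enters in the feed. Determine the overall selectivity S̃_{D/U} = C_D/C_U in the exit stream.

4.73

Exit C_A = C_{A0}(1−X) = 6.98×0.338 = 2.359 kmol/m³.
In a CSTR the entire volume is at exit conditions, so r_D = 2.42×2.359^0.5 = 3.717 and r_U = 0.217×2.359^1.5 = 0.7864.
Overall selectivity = C_D/C_U = r_Dτ/(r_Uτ) = r_D/r_U = 4.73.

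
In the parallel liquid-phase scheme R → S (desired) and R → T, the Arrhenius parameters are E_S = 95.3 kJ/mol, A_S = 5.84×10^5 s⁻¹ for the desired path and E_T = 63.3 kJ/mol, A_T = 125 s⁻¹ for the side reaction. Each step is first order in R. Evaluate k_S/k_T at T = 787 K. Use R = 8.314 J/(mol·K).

35.1

With equal orders, S_{S/T} = k_S/k_T = (A_S/A_T)·exp[(E_T−E_S)/(RT)].
(E_T−E_S)/(RT) = (63.3−95.3)×10³/(8.314×787) = -32000/6543 = -4.891.
k_S/k_T = (5.84×10^5/125)·exp(-4.891) = 4672 × 0.007517 = 35.1.
Since E_S > E_T, raising the temperature improves selectivity toward S.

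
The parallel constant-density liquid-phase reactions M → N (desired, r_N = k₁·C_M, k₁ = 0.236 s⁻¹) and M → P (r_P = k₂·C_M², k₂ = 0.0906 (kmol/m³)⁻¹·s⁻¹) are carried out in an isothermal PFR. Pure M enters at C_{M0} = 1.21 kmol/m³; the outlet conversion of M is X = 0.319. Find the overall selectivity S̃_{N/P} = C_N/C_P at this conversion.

C_M = C_{M0}(1−X) = 0.8240 kmol/m³.
Along a PFR/batch, dC_N/dC_M = −r_N/(r_N+r_P) = −k₁/(k₁+k₂·C_M).
Integrating from C_{M0} to C_M: C_N = (0.236/0.0906)·ln[(0.236+0.0906·1.21)/(0.236+0.0906·0.824)] = 2.605·ln(0.3456/0.3107) = 0.2779 kmol/m³.
C_P = (C_{M0}−C_M)−C_N = 0.1081 kmol/m³; S̃_{N/P} = 0.2779/0.1081 = 2.57.

2.57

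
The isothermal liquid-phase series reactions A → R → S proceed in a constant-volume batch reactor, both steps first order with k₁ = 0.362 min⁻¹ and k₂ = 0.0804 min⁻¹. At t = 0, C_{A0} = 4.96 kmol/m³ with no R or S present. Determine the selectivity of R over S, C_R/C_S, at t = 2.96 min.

For first-order series with pure A initially, C_R(t) = k₁C_{A0}/(k₂−k₁)·(e^(−k₁t) − e^(−k₂t)).
e^(−k₁t) = e^(−0.362×2.96) = e^(−1.072) = 0.3425; e^(−k₂t) = e^(−0.2380) = 0.7882.
C_R = 0.362×4.96/(0.0804−0.362) × (0.3425−0.7882) = (-6.376)×(-0.4457) = 2.842 kmol/m³.
C_A = C_{A0}e^(−k₁t) = 1.699 kmol/m³, so C_S = C_{A0}−C_A−C_R = 0.4192 kmol/m³; C_R/C_S = 6.78.

6.78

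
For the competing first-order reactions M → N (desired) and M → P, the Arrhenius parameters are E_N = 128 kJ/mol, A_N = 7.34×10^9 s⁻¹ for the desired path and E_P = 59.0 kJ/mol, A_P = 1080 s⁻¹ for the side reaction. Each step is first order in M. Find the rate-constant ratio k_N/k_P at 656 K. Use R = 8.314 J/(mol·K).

21.8

Since both paths have the same order in M, the concentration cancels and S_{N/P} = k_N/k_P = (A_N/A_P)·exp[(E_P−E_N)/(RT)].
(E_P−E_N)/(RT) = (59.0−128)×10³/(8.314×656) = -69000/5454 = -12.65.
k_N/k_P = (7.34×10^9/1080)·exp(-12.65) = 6.796×10^6 × 3.203×10^-6 = 21.8.
Since E_N > E_P, raising the temperature improves selectivity toward N.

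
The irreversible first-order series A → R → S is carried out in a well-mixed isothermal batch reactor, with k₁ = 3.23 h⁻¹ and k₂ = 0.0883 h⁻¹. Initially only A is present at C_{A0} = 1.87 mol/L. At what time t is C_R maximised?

1.15 h

The intermediate peaks when r₁ = r₂, i.e. k₁e^(−k₁t) = k₂e^(−k₂t), giving t_opt = ln(k₂/k₁)/(k₂−k₁).
= ln(0.0883/3.23)/(0.0883−3.23) = ln(0.02734)/-3.142 = -3.599/-3.142 = 1.15 h.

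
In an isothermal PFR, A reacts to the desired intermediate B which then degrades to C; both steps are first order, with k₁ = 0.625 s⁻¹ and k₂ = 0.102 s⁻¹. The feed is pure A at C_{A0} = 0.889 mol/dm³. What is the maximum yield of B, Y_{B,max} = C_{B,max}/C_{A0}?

0.702

At the optimum, C_{B,max}/C_{A0} = (k₁/k₂)^[k₂/(k₂−k₁)].
= (0.625/0.102)^(0.102/(0.102−0.625)) = (6.127)^(-0.1950) = 0.7022.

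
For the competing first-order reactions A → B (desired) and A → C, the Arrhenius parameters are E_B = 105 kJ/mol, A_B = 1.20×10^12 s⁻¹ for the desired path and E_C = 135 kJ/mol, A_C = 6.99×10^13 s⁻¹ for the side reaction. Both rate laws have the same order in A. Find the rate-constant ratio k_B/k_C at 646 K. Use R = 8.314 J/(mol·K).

Since both paths have the same order in A, the concentration cancels and S_{B/C} = k_B/k_C = (A_B/A_C)·exp[(E_C−E_B)/(RT)].
(E_C−E_B)/(RT) = (135−105)×10³/(8.314×646) = 30000/5371 = 5.586.
k_B/k_C = (1.20×10^12/6.99×10^13)·exp(5.586) = 0.01717 × 266.6 = 4.58.
Since E_B < E_C, lowering the temperature improves selectivity toward B.

4.58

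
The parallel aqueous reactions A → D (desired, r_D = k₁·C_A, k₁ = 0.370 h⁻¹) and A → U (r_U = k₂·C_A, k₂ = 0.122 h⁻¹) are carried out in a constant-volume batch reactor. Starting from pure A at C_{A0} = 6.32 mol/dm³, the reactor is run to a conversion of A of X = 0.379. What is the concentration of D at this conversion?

C_A = C_{A0}(1−X) = 3.925 mol/dm³.
Both paths are first order in A, so the instantaneous fraction to D is constant: dC_D/d(−C_A) = k₁/(k₁+k₂) = 0.7520.
C_D = 0.7520·(C_{A0}−C_A) = 0.7520×2.395 = 1.80 mol/dm³.

1.80 mol/dm³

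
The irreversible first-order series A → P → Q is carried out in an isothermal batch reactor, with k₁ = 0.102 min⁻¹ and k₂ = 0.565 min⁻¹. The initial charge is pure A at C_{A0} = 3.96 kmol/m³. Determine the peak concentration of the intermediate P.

0.490 kmol/m³

At the optimum, C_{P,max}/C_{A0} = (k₁/k₂)^[k₂/(k₂−k₁)].
= (0.102/0.565)^(0.565/(0.565−0.102)) = (0.1805)^(1.220) = 0.1238.
C_{P,max} = 0.1238×3.96 = 0.490 kmol/m³.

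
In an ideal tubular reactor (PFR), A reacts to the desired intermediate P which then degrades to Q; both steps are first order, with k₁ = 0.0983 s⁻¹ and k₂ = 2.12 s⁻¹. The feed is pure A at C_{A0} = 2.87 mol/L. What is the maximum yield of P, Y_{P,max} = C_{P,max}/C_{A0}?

0.0399

Evaluating C_P at τ_opt = ln(k₂/k₁)/(k₂−k₁) gives C_{P,max}/C_{A0} = (k₁/k₂)^[k₂/(k₂−k₁)].
= (0.0983/2.12)^(2.12/(2.12−0.0983)) = (0.04637)^(1.049) = 0.03994.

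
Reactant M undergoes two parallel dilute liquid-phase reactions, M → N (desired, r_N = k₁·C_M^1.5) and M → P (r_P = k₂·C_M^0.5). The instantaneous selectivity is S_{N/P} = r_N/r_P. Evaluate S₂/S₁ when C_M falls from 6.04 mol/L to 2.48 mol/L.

0.411

S_{N/P} = (k₁/k₂)·C_M, so S₂/S₁ = (C_{M,2}/C_{M,1}).
= 2.48/6.04 = 0.411.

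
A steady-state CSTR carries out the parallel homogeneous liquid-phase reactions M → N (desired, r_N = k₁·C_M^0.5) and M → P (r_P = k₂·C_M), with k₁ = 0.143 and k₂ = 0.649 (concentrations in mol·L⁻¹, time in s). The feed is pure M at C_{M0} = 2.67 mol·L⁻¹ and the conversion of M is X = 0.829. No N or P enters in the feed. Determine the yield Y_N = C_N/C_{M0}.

Exit C_M = C_{M0}(1−X) = 2.67×0.171 = 0.4566 mol·L⁻¹.
In a CSTR the entire volume is at exit conditions, so r_N = 0.143×0.4566^0.5 = 0.09663 and r_P = 0.649×0.4566 = 0.2963.
Fraction of consumed M going to N: r_N/(r_N+r_P) = 0.2459.
C_N = 0.2459·C_{M0}·X = 0.2459×2.67×0.829 = 0.544 mol·L⁻¹; Y_N = C_N/C_{M0} = 0.204.

0.204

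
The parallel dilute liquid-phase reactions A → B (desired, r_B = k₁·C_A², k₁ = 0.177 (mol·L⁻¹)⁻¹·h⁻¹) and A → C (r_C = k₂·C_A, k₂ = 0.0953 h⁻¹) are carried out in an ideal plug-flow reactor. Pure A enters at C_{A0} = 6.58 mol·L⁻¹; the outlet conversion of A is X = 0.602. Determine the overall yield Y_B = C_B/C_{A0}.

0.535

C_A = C_{A0}(1−X) = 2.619 mol·L⁻¹.
Along a PFR/batch, dC_C/dC_A = −r_C/(r_B+r_C) = −k₂/(k₂+k₁·C_A).
Integrating from C_{A0} to C_A: C_C = (0.0953/0.177)·ln[(0.0953+0.177·6.58)/(0.0953+0.177·2.62)] = 0.5384·ln(1.260/0.5588) = 0.4377 mol·L⁻¹.
Then C_B = (C_{A0}−C_A) − C_C = 3.961 − 0.4377 = 3.523 mol·L⁻¹.
Y_B = C_B/C_{A0} = 3.523/6.58 = 0.535.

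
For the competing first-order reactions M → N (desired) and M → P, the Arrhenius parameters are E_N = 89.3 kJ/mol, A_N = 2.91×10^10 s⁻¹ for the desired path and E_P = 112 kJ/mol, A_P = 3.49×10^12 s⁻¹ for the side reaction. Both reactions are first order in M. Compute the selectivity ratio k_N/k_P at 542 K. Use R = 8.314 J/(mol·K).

Since both paths have the same order in M, the concentration cancels and S_{N/P} = k_N/k_P = (A_N/A_P)·exp[(E_P−E_N)/(RT)].
(E_P−E_N)/(RT) = (112−89.3)×10³/(8.314×542) = 22700/4506 = 5.038.
k_N/k_P = (2.91×10^10/3.49×10^12)·exp(5.038) = 0.008338 × 154.1 = 1.28.

1.28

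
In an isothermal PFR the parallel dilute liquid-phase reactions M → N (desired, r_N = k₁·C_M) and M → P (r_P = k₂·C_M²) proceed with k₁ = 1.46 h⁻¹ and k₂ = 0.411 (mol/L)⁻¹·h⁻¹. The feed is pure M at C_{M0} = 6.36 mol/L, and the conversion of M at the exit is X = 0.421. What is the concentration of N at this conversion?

1.12 mol/L

C_M = C_{M0}(1−X) = 3.682 mol/L.
Along a PFR/batch, dC_N/dC_M = −r_N/(r_N+r_P) = −k₁/(k₁+k₂·C_M).
Integrating from C_{M0} to C_M: C_N = (1.46/0.411)·ln[(1.46+0.411·6.36)/(1.46+0.411·3.68)] = 3.552·ln(4.074/2.973) = 1.119 mol/L.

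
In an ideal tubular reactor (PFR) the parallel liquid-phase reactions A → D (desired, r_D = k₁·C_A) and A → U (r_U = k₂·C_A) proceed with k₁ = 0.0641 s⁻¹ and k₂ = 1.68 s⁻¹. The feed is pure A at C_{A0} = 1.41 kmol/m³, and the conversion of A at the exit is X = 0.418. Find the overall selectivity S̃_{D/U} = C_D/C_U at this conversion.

C_A = C_{A0}(1−X) = 0.8206 kmol/m³.
Both paths are first order in A, so the instantaneous fraction to D is constant: dC_D/d(−C_A) = k₁/(k₁+k₂) = 0.03675.
C_D = 0.03675·(C_{A0}−C_A) = 0.03675×0.5894 = 0.0217 kmol/m³.
C_U = (C_{A0}−C_A)−C_D = 0.5677 kmol/m³; S̃_{D/U} = 0.02166/0.5677 = 0.0382.

0.0382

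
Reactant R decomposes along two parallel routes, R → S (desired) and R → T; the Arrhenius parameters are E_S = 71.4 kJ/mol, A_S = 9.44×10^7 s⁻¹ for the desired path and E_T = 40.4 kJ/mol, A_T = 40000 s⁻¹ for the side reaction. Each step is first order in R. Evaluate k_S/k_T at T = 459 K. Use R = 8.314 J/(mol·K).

0.700

Since both paths have the same order in R, the concentration cancels and S_{S/T} = k_S/k_T = (A_S/A_T)·exp[(E_T−E_S)/(RT)].
(E_T−E_S)/(RT) = (40.4−71.4)×10³/(8.314×459) = -31000/3816 = -8.123.
k_S/k_T = (9.44×10^7/40000)·exp(-8.123) = 2360 × 2.965×10^-4 = 0.700.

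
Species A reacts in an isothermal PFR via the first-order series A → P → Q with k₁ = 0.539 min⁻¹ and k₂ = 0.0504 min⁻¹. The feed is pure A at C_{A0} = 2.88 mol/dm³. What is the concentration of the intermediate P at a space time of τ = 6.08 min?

2.22 mol/dm³

For first-order series with pure A initially, C_P(τ) = k₁C_{A0}/(k₂−k₁)·(e^(−k₁τ) − e^(−k₂τ)).
e^(−k₁τ) = e^(−0.539×6.08) = e^(−3.277) = 0.03774; e^(−k₂τ) = e^(−0.3064) = 0.7361.
C_P = 0.539×2.88/(0.0504−0.539) × (0.03774−0.7361) = (-3.177)×(-0.6983) = 2.219 mol/dm³.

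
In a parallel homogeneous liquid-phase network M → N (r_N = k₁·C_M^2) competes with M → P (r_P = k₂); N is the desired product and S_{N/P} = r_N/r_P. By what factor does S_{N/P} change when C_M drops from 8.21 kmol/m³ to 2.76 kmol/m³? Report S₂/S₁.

0.113

S_{N/P} = (k₁/k₂)·C_M^2, so S₂/S₁ = (C_{M,2}/C_{M,1})^2.
= (2.76/8.21)^2 = (0.3362)^2 = 0.113.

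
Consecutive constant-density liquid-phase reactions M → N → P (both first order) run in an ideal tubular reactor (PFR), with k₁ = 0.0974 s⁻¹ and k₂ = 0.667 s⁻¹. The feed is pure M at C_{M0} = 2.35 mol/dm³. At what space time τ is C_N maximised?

For first-order series the maximum of C_N occurs at τ_opt = ln(k₂/k₁)/(k₂−k₁).
= ln(0.667/0.0974)/(0.667−0.0974) = ln(6.848)/0.5696 = 1.924/0.5696 = 3.38 s.

3.38 s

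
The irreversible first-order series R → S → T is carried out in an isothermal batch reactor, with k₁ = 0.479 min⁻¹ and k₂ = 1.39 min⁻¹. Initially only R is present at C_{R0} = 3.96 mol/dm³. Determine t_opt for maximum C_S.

For first-order series the maximum of C_S occurs at t_opt = ln(k₂/k₁)/(k₂−k₁).
= ln(1.39/0.479)/(1.39−0.479) = ln(2.902)/0.9110 = 1.065/0.9110 = 1.17 min.

1.17 min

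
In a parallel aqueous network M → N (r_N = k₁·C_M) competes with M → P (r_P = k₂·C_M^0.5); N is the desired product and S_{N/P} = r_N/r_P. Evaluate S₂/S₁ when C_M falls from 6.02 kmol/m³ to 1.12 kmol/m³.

S_{N/P} = (k₁/k₂)·C_M^0.5, so S₂/S₁ = (C_{M,2}/C_{M,1})^0.5.
= (1.12/6.02)^0.5 = (0.1860)^0.5 = 0.431.

0.431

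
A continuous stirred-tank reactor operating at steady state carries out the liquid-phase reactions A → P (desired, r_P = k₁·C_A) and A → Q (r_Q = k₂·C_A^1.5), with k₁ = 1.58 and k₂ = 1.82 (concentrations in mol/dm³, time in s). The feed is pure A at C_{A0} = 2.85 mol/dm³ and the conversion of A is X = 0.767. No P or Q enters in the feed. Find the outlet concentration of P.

Exit C_A = C_{A0}(1−X) = 2.85×0.233 = 0.6641 mol/dm³.
Rates in a CSTR are evaluated at the outlet concentration: r_P = 1.58×0.6641 = 1.049, r_Q = 1.82×0.6641^1.5 = 0.9849.
Fraction of consumed A going to P: r_P/(r_P+r_Q) = 0.5158.
C_P = 0.5158·C_{A0}·X = 0.5158×2.85×0.767 = 1.13 mol/dm³.

1.13 mol/dm³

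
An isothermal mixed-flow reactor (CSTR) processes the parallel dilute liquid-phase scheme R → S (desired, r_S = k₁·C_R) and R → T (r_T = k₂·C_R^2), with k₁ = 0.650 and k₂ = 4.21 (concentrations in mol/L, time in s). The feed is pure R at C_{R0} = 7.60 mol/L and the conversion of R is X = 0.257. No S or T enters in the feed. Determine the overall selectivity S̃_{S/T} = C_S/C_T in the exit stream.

Exit C_R = C_{R0}(1−X) = 7.60×0.743 = 5.647 mol/L.
In a CSTR the entire volume is at exit conditions, so r_S = 0.650×5.647 = 3.670 and r_T = 4.21×5.647^2 = 134.2.
Overall selectivity = C_S/C_T = r_Sτ/(r_Tτ) = r_S/r_T = 0.0273.

0.0273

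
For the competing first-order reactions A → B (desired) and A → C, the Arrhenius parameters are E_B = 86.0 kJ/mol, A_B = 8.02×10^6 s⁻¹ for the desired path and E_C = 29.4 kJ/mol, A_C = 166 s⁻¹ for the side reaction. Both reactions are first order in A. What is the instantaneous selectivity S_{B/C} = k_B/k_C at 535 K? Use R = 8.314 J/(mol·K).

0.144

With equal orders, S_{B/C} = k_B/k_C = (A_B/A_C)·exp[(E_C−E_B)/(RT)].
(E_C−E_B)/(RT) = (29.4−86.0)×10³/(8.314×535) = -56600/4448 = -12.72.
k_B/k_C = (8.02×10^6/166)·exp(-12.72) = 48313 × 2.976×10^-6 = 0.144.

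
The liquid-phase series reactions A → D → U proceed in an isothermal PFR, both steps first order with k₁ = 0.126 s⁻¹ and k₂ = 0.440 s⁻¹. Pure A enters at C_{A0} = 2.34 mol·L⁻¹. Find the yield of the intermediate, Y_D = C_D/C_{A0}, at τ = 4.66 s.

Solving the coupled first-order balances gives C_D(τ) = [k₁/(k₂−k₁)]·C_{A0}·(e^(−k₁τ) − e^(−k₂τ)).
e^(−k₁τ) = e^(−0.126×4.66) = e^(−0.5872) = 0.5559; e^(−k₂τ) = e^(−2.050) = 0.1287.
C_D = 0.126×2.34/(0.440−0.126) × (0.5559−0.1287) = 0.9390×0.4272 = 0.4012 mol·L⁻¹.
Y_D = C_D/C_{A0} = 0.4012/2.34 = 0.171.

0.171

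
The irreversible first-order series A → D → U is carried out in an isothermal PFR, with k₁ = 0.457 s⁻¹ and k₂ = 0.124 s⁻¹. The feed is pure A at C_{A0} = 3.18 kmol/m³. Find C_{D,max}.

1.96 kmol/m³

Evaluating C_D at τ_opt = ln(k₂/k₁)/(k₂−k₁) gives C_{D,max}/C_{A0} = (k₁/k₂)^[k₂/(k₂−k₁)].
= (0.457/0.124)^(0.124/(0.124−0.457)) = (3.685)^(-0.3724) = 0.6153.
C_{D,max} = 0.6153×3.18 = 1.96 kmol/m³.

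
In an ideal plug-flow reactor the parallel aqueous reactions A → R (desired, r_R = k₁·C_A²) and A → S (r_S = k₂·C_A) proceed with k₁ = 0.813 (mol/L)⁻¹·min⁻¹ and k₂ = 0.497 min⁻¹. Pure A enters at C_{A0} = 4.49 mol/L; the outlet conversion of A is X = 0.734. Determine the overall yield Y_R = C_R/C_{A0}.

C_A = C_{A0}(1−X) = 1.194 mol/L.
Along a PFR/batch, dC_S/dC_A = −r_S/(r_R+r_S) = −k₂/(k₂+k₁·C_A).
Integrating from C_{A0} to C_A: C_S = (0.497/0.813)·ln[(0.497+0.813·4.49)/(0.497+0.813·1.19)] = 0.6113·ln(4.147/1.468) = 0.6349 mol/L.
Then C_R = (C_{A0}−C_A) − C_S = 3.296 − 0.6349 = 2.661 mol/L.
Y_R = C_R/C_{A0} = 2.661/4.49 = 0.593.

0.593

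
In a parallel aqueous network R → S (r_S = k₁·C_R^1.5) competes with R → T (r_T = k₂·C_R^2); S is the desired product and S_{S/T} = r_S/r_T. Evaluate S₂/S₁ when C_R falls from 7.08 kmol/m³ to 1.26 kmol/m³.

2.37

S_{S/T} = (k₁/k₂)·C_R^-0.5, so S₂/S₁ = (C_{R,2}/C_{R,1})^-0.5.
= (1.26/7.08)^(-0.5) = (0.1780)^(-0.5) = 2.37.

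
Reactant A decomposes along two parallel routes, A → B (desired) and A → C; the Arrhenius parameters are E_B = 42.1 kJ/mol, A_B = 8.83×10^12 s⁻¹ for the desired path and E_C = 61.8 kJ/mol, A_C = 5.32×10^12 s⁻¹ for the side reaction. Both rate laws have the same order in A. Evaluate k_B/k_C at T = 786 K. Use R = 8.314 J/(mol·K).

Since both paths have the same order in A, the concentration cancels and S_{B/C} = k_B/k_C = (A_B/A_C)·exp[(E_C−E_B)/(RT)].
(E_C−E_B)/(RT) = (61.8−42.1)×10³/(8.314×786) = 19700/6535 = 3.015.
k_B/k_C = (8.83×10^12/5.32×10^12)·exp(3.015) = 1.660 × 20.38 = 33.8.
Since E_B < E_C, lowering the temperature improves selectivity toward B.

33.8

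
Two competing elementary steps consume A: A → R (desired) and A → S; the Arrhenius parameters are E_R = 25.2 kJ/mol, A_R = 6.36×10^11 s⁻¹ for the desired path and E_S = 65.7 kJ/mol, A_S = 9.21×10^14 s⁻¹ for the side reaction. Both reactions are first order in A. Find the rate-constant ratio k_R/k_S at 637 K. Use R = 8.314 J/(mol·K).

1.45

k_R/k_S = (A_R/A_S)·exp[−(E_R−E_S)/(RT)] = (A_R/A_S)·exp[(E_S−E_R)/(RT)].
(E_S−E_R)/(RT) = (65.7−25.2)×10³/(8.314×637) = 40500/5296 = 7.647.
k_R/k_S = (6.36×10^11/9.21×10^14)·exp(7.647) = 6.906×10^-4 × 2095 = 1.45.
Since E_R < E_S, lowering the temperature improves selectivity toward R.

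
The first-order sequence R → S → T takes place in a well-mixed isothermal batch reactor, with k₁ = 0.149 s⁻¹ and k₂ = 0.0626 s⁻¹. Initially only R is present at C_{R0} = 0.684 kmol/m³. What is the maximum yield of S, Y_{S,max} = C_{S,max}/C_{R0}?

0.533

For a first-order series the maximum intermediate yield is C_{S,max}/C_{R0} = (k₁/k₂)^[k₂/(k₂−k₁)].
= (0.149/0.0626)^(0.0626/(0.0626−0.149)) = (2.380)^(-0.7245) = 0.5335.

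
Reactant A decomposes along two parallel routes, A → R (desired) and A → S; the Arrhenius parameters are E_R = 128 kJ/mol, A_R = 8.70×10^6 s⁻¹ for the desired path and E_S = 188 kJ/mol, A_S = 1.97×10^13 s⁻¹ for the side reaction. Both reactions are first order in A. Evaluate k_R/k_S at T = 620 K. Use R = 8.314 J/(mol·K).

With equal orders, S_{R/S} = k_R/k_S = (A_R/A_S)·exp[(E_S−E_R)/(RT)].
(E_S−E_R)/(RT) = (188−128)×10³/(8.314×620) = 60000/5155 = 11.64.
k_R/k_S = (8.70×10^6/1.97×10^13)·exp(11.64) = 4.416×10^-7 × 1.135×10^5 = 0.0501.

0.0501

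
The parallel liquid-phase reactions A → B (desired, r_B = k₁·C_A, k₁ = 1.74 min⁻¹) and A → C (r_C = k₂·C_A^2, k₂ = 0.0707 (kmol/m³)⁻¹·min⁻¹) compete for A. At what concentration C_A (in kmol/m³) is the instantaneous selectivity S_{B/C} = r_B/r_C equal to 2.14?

S_{B/C} = (k₁/k₂)·C_A⁻¹ ⇒ C_A = (S·k₂/k₁)^(-1).
= (2.14×0.0707/1.74)^(-1) = (0.08695)^(-1) = 11.5 kmol/m³.

11.5 kmol/m³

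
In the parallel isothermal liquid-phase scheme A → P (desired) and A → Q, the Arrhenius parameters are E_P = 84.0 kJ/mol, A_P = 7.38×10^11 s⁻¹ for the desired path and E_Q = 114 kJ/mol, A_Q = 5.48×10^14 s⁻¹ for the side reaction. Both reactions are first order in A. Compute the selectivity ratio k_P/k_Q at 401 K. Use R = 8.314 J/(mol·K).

10.9

With equal orders, S_{P/Q} = k_P/k_Q = (A_P/A_Q)·exp[(E_Q−E_P)/(RT)].
(E_Q−E_P)/(RT) = (114−84.0)×10³/(8.314×401) = 30000/3334 = 8.998.
k_P/k_Q = (7.38×10^11/5.48×10^14)·exp(8.998) = 0.001347 × 8090 = 10.9.
Since E_P < E_Q, lowering the temperature improves selectivity toward P.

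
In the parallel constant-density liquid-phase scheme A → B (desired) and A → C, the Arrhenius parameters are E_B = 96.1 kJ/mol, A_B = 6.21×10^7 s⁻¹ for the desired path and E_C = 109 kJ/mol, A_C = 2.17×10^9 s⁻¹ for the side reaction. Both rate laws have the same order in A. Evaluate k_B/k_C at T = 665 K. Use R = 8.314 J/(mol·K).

0.295

Since both paths have the same order in A, the concentration cancels and S_{B/C} = k_B/k_C = (A_B/A_C)·exp[(E_C−E_B)/(RT)].
(E_C−E_B)/(RT) = (109−96.1)×10³/(8.314×665) = 12900/5529 = 2.333.
k_B/k_C = (6.21×10^7/2.17×10^9)·exp(2.333) = 0.02862 × 10.31 = 0.295.
Since E_B < E_C, lowering the temperature improves selectivity toward B.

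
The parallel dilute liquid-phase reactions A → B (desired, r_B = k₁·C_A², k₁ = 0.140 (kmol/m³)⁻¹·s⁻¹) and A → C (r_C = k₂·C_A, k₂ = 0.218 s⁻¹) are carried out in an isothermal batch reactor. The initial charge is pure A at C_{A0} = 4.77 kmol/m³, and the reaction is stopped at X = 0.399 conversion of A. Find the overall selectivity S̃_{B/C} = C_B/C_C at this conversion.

2.42

C_A = C_{A0}(1−X) = 2.867 kmol/m³.
Along a PFR/batch, dC_C/dC_A = −r_C/(r_B+r_C) = −k₂/(k₂+k₁·C_A).
Integrating from C_{A0} to C_A: C_C = (0.218/0.140)·ln[(0.218+0.140·4.77)/(0.218+0.140·2.87)] = 1.557·ln(0.8858/0.6193) = 0.5572 kmol/m³.
Then C_B = (C_{A0}−C_A) − C_C = 1.903 − 0.5572 = 1.346 kmol/m³.
S̃_{B/C} = C_B/C_C = 1.346/0.5572 = 2.42.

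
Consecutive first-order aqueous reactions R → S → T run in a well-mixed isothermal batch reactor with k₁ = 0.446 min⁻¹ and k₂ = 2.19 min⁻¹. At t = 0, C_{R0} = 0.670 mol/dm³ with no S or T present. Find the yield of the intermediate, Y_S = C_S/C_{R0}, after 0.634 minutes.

For first-order series with pure R initially, C_S(t) = k₁C_{R0}/(k₂−k₁)·(e^(−k₁t) − e^(−k₂t)).
e^(−k₁t) = e^(−0.446×0.634) = e^(−0.2828) = 0.7537; e^(−k₂t) = e^(−1.388) = 0.2495.
C_S = 0.446×0.670/(2.19−0.446) × (0.7537−0.2495) = 0.1713×0.5042 = 0.08640 mol/dm³.
Y_S = C_S/C_{R0} = 0.08640/0.670 = 0.129.

0.129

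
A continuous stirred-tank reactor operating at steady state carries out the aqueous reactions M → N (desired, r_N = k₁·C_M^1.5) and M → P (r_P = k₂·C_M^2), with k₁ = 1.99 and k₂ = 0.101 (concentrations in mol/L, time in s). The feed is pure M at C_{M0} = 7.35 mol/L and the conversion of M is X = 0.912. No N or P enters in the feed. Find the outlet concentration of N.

Exit C_M = C_{M0}(1−X) = 7.35×0.0880 = 0.6468 mol/L.
A CSTR operates uniformly at the exit composition, giving r_N = 1.035 and r_P = 0.04225 (each k·C_M^n at C_M = 0.6468).
Fraction of consumed M going to N: r_N/(r_N+r_P) = 0.9608.
C_N = 0.9608·C_{M0}·X = 0.9608×7.35×0.912 = 6.44 mol/L.

6.44 mol/L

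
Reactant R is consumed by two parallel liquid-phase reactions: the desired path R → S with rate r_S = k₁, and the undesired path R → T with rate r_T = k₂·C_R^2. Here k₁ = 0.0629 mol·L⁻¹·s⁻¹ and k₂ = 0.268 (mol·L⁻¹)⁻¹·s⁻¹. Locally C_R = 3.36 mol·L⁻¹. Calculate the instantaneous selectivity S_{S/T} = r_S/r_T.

S_{S/T} = r_S/r_T = (k₁)/(k₂·C_R^2) = (k₁/k₂)·C_R^-2.
= (0.0629) / (0.268×3.360^2) = 0.06290/3.026 = 0.0208.
The undesired path is higher order in R, so low C_R (CSTR or dilute feed) favours S.

0.0208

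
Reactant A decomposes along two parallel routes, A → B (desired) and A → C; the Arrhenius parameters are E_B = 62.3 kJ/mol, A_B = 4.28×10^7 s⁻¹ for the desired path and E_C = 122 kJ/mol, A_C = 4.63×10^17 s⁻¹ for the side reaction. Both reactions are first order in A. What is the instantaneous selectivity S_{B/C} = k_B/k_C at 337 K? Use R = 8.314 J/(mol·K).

0.166

k_B/k_C = (A_B/A_C)·exp[−(E_B−E_C)/(RT)] = (A_B/A_C)·exp[(E_C−E_B)/(RT)].
(E_C−E_B)/(RT) = (122−62.3)×10³/(8.314×337) = 59700/2802 = 21.31.
k_B/k_C = (4.28×10^7/4.63×10^17)·exp(21.31) = 9.244×10^-11 × 1.794×10^9 = 0.166.
Since E_B < E_C, lowering the temperature improves selectivity toward B.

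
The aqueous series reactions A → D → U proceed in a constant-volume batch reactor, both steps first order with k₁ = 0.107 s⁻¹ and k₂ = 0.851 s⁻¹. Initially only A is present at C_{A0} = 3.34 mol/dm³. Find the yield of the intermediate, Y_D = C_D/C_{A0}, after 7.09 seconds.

0.0670

For first-order series with pure A initially, C_D(t) = k₁C_{A0}/(k₂−k₁)·(e^(−k₁t) − e^(−k₂t)).
e^(−k₁t) = e^(−0.107×7.09) = e^(−0.7586) = 0.4683; e^(−k₂t) = e^(−6.034) = 0.002397.
C_D = 0.107×3.34/(0.851−0.107) × (0.4683−0.002397) = 0.4803×0.4659 = 0.2238 mol/dm³.
Y_D = C_D/C_{A0} = 0.2238/3.34 = 0.0670.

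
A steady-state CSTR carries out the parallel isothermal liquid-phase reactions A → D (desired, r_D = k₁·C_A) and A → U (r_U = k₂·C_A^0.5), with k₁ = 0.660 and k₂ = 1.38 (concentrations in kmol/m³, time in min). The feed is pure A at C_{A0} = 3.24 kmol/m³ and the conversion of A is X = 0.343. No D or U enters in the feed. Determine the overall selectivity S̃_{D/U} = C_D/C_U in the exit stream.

0.698

Exit C_A = C_{A0}(1−X) = 3.24×0.657 = 2.129 kmol/m³.
A CSTR operates uniformly at the exit composition, giving r_D = 1.405 and r_U = 2.013 (each k·C_A^n at C_A = 2.129).
Overall selectivity = C_D/C_U = r_Dτ/(r_Uτ) = r_D/r_U = 0.698.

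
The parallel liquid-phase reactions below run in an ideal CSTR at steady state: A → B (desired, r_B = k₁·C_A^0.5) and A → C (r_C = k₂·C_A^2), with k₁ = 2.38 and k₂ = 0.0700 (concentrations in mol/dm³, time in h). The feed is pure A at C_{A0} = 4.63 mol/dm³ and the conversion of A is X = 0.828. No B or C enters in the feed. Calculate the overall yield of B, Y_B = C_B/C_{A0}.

Exit C_A = C_{A0}(1−X) = 4.63×0.172 = 0.7964 mol/dm³.
In a CSTR the entire volume is at exit conditions, so r_B = 2.38×0.7964^0.5 = 2.124 and r_C = 0.0700×0.7964^2 = 0.04439.
Fraction of consumed A going to B: r_B/(r_B+r_C) = 0.9795.
C_B = 0.9795·C_{A0}·X = 0.9795×4.63×0.828 = 3.76 mol/dm³; Y_B = C_B/C_{A0} = 0.811.

0.811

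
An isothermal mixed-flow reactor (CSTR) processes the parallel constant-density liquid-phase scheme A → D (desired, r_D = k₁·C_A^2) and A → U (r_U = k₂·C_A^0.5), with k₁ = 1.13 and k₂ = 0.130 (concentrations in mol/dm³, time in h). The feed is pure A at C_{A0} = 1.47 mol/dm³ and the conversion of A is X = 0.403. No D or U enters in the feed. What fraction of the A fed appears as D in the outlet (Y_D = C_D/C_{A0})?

Exit C_A = C_{A0}(1−X) = 1.47×0.597 = 0.8776 mol/dm³.
A CSTR operates uniformly at the exit composition, giving r_D = 0.8703 and r_U = 0.1218 (each k·C_A^n at C_A = 0.8776).
Fraction of consumed A going to D: r_D/(r_D+r_U) = 0.8772.
C_D = 0.8772·C_{A0}·X = 0.8772×1.47×0.403 = 0.520 mol/dm³; Y_D = C_D/C_{A0} = 0.354.

0.354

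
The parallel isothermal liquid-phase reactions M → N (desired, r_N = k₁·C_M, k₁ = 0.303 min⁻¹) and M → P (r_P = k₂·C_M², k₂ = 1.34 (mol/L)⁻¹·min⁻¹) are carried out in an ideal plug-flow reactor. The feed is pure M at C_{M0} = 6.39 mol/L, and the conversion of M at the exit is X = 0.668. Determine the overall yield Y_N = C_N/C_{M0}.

0.0367

C_M = C_{M0}(1−X) = 2.121 mol/L.
Along a PFR/batch, dC_N/dC_M = −r_N/(r_N+r_P) = −k₁/(k₁+k₂·C_M).
Integrating from C_{M0} to C_M: C_N = (0.303/1.34)·ln[(0.303+1.34·6.39)/(0.303+1.34·2.12)] = 0.2261·ln(8.866/3.146) = 0.2343 mol/L.
Y_N = C_N/C_{M0} = 0.2343/6.39 = 0.0367.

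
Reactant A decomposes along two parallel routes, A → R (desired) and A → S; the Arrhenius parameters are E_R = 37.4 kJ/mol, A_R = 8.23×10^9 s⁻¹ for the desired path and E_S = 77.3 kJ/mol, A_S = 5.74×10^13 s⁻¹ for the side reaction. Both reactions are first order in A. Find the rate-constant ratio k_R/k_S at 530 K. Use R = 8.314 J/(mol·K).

1.23

Since both paths have the same order in A, the concentration cancels and S_{R/S} = k_R/k_S = (A_R/A_S)·exp[(E_S−E_R)/(RT)].
(E_S−E_R)/(RT) = (77.3−37.4)×10³/(8.314×530) = 39900/4406 = 9.055.
k_R/k_S = (8.23×10^9/5.74×10^13)·exp(9.055) = 1.434×10^-4 × 8561 = 1.23.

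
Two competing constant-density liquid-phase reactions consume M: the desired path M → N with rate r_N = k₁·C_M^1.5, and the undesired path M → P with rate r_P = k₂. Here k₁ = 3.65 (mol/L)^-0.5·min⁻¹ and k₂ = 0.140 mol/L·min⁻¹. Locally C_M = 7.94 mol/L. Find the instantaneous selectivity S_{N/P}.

583

S_{N/P} = r_N/r_P = (k₁·C_M^1.5)/(k₂) = (k₁/k₂)·C_M^1.5.
= (3.65×7.940^1.5) / (0.140) = 81.66/0.1400 = 583.
Since the desired path is higher order in M, keeping C_M high (PFR or concentrated feed) favours N.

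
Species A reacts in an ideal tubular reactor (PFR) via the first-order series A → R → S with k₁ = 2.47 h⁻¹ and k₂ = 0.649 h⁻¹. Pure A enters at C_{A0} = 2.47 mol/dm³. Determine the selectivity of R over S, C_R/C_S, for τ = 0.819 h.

The intermediate concentration in a first-order A→B→C sequence is C_R = k₁C_{A0}(e^(−k₁τ) − e^(−k₂τ))/(k₂−k₁).
e^(−k₁τ) = e^(−2.47×0.819) = e^(−2.023) = 0.1323; e^(−k₂τ) = e^(−0.5315) = 0.5877.
C_R = 2.47×2.47/(0.649−2.47) × (0.1323−0.5877) = (-3.350)×(-0.4554) = 1.526 mol/dm³.
C_A = C_{A0}e^(−k₁τ) = 0.3267 mol/dm³, so C_S = C_{A0}−C_A−C_R = 0.6174 mol/dm³; C_R/C_S = 2.47.

2.47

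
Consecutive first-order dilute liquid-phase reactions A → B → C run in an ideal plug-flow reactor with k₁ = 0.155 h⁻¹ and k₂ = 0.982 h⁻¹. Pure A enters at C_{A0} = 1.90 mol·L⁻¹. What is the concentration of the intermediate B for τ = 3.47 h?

0.196 mol·L⁻¹

Solving the coupled first-order balances gives C_B(τ) = [k₁/(k₂−k₁)]·C_{A0}·(e^(−k₁τ) − e^(−k₂τ)).
e^(−k₁τ) = e^(−0.155×3.47) = e^(−0.5379) = 0.5840; e^(−k₂τ) = e^(−3.408) = 0.03312.
C_B = 0.155×1.90/(0.982−0.155) × (0.5840−0.03312) = 0.3561×0.5509 = 0.1962 mol·L⁻¹.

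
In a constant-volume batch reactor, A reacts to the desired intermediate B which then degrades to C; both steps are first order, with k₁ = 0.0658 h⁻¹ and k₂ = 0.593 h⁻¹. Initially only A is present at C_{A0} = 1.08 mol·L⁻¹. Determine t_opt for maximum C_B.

4.17 h

For first-order series the maximum of C_B occurs at t_opt = ln(k₂/k₁)/(k₂−k₁).
= ln(0.593/0.0658)/(0.593−0.0658) = ln(9.012)/0.5272 = 2.199/0.5272 = 4.17 h.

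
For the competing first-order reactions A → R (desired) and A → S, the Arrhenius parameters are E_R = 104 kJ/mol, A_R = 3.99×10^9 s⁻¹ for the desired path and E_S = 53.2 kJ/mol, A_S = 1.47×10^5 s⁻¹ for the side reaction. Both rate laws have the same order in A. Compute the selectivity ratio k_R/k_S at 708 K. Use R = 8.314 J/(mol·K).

Since both paths have the same order in A, the concentration cancels and S_{R/S} = k_R/k_S = (A_R/A_S)·exp[(E_S−E_R)/(RT)].
(E_S−E_R)/(RT) = (53.2−104)×10³/(8.314×708) = -50800/5886 = -8.630.
k_R/k_S = (3.99×10^9/1.47×10^5)·exp(-8.630) = 27143 × 1.786×10^-4 = 4.85.
Since E_R > E_S, raising the temperature improves selectivity toward R.

4.85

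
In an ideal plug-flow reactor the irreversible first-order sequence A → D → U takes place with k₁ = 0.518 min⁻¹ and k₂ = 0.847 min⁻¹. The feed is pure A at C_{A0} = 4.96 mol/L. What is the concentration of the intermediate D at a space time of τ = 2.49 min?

Solving the coupled first-order balances gives C_D(τ) = [k₁/(k₂−k₁)]·C_{A0}·(e^(−k₁τ) − e^(−k₂τ)).
e^(−k₁τ) = e^(−0.518×2.49) = e^(−1.290) = 0.2753; e^(−k₂τ) = e^(−2.109) = 0.1214.
C_D = 0.518×4.96/(0.847−0.518) × (0.2753−0.1214) = 7.809×0.1540 = 1.202 mol/L.

1.20 mol/L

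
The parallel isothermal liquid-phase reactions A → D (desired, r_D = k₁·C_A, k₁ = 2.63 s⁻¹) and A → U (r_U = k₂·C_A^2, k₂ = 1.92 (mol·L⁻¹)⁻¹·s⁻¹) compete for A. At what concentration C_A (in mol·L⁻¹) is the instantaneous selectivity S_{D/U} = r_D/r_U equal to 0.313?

4.38 mol·L⁻¹

S_{D/U} = (k₁/k₂)·C_A⁻¹ ⇒ C_A = (S·k₂/k₁)^(-1).
= (0.313×1.92/2.63)^(-1) = (0.2285)^(-1) = 4.38 mol·L⁻¹.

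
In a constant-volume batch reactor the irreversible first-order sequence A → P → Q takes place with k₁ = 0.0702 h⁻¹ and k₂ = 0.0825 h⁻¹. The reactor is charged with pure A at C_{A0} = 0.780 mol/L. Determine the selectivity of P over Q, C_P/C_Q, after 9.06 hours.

Solving the coupled first-order balances gives C_P(t) = [k₁/(k₂−k₁)]·C_{A0}·(e^(−k₁t) − e^(−k₂t)).
e^(−k₁t) = e^(−0.0702×9.06) = e^(−0.6360) = 0.5294; e^(−k₂t) = e^(−0.7475) = 0.4736.
C_P = 0.0702×0.780/(0.0825−0.0702) × (0.5294−0.4736) = 4.452×0.05583 = 0.2485 mol/L.
C_A = C_{A0}e^(−k₁t) = 0.4129 mol/L, so C_Q = C_{A0}−C_A−C_P = 0.1185 mol/L; C_P/C_Q = 2.10.

2.10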